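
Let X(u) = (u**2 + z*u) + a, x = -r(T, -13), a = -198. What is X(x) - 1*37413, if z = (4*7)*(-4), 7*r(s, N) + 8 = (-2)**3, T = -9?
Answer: -1855227/49 ≈ -37862.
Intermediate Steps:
r(s, N) = -16/7 (r(s, N) = -8/7 + (1/7)*(-2)**3 = -8/7 + (1/7)*(-8) = -8/7 - 8/7 = -16/7)
x = 16/7 (x = -1*(-16/7) = 16/7 ≈ 2.2857)
z = -112 (z = 28*(-4) = -112)
X(u) = -198 + u**2 - 112*u (X(u) = (u**2 - 112*u) - 198 = -198 + u**2 - 112*u)
X(x) - 1*37413 = (-198 + (16/7)**2 - 112*16/7) - 1*37413 = (-198 + 256/49 - 256) - 37413 = -21990/49 - 37413 = -1855227/49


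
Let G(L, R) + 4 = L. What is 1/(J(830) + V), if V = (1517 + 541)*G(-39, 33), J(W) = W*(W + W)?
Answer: 1/1289306 ≈ 7.7561e-7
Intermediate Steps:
G(L, R) = -4 + L
J(W) = 2*W² (J(W) = W*(2*W) = 2*W²)
V = -88494 (V = (1517 + 541)*(-4 - 39) = 2058*(-43) = -88494)
1/(J(830) + V) = 1/(2*830² - 88494) = 1/(2*688900 - 88494) = 1/(1377800 - 88494) = 1/1289306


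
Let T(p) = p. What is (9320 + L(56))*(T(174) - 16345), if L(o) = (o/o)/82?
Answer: -12358541211/82 ≈ -1.5071e+8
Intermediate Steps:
L(o) = 1/82 (L(o) = 1*(1/82) = 1/82)
(9320 + L(56))*(T(174) - 16345) = (9320 + 1/82)*(174 - 16345) = (764241/82)*(-16171) = -12358541211/82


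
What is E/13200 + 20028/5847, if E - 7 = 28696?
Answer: 144065347/25726800 ≈ 5.5998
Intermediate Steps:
E = 28703 (E = 7 + 28696 = 28703)
E/13200 + 20028/5847 = 28703/13200 + 20028/5847 = 28703*(1/13200) + 20028*(1/5847) = 28703/13200 + 6676/1949 = 144065347/25726800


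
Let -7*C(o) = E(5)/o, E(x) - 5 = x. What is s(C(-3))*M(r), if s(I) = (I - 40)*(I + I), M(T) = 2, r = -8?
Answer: -33200/441 ≈ -75.283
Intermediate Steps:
E(x) = 5 + x
C(o) = -10/(7*o) (C(o) = -(5 + 5)/(7*o) = -10/(7*o))
s(I) = 2*I*(-40 + I) (s(I) = (-40 + I)*(2*I) = 2*I*(-40 + I))
s(C(-3))*M(r) = (2*(-10/7/(-3))*(-40 - 10/7/(-3)))*2 = (2*(-10/7*(-⅓))*(-40 - 10/7*(-⅓)))*2 = (2*(10/21)*(-40 + 10/21))*2 = (2*(10/21)*(-830/21))*2 = -16600/441*2 = -33200/441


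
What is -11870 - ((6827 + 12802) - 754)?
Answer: -30745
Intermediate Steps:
-11870 - ((6827 + 12802) - 754) = -11870 - (19629 - 754) = -11870 - 1*18875 = -11870 - 18875 = -30745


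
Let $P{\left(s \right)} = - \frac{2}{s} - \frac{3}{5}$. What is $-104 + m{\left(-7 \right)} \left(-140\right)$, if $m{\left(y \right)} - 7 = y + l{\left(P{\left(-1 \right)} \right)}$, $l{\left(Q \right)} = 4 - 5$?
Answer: $36$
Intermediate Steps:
$P{\left(s \right)} = - \frac{3}{5} - \frac{2}{s}$ ($P{\left(s \right)} = - \frac{2}{s} - \frac{3}{5} = - \frac{3}{5} - \frac{2}{s}$)
$l{\left(Q \right)} = -1$
$m{\left(y \right)} = 6 + y$ ($m{\left(y \right)} = 7 + \left(y - 1\right) = 7 + \left(-1 + y\right) = 6 + y$)
$-104 + m{\left(-7 \right)} \left(-140\right) = -104 + \left(6 - 7\right) \left(-140\right) = -104 - -140 = -104 + 140 = 36$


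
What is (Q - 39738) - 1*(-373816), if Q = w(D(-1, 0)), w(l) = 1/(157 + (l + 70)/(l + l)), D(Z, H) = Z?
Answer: 81849112/245 ≈ 3.3408e+5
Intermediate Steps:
w(l) = 1/(157 + (70 + l)/(2*l)) (w(l) = 1/(157 + (70 + l)/((2*l))) = 1/(157 + (70 + l)*(1/(2*l))) = 1/(157 + (70 + l)/(2*l)))
Q = 2/245 (Q = (2/35)*(-1)/(2 + 9*(-1)) = (2/35)*(-1)/(2 - 9) = (2/35)*(-1)/(-7) = (2/35)*(-1)*(-⅐) = 2/245 ≈ 0.0081633)
(Q - 39738) - 1*(-373816) = (2/245 - 39738) - 1*(-373816) = -9735808/245 + 373816 = 81849112/245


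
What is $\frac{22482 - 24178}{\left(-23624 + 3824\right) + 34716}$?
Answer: $- \frac{424}{3729} \approx -0.1137$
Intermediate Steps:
$\frac{22482 - 24178}{\left(-23624 + 3824\right) + 34716} = - \frac{1696}{-19800 + 34716} = - \frac{1696}{14916} = \left(-1696\right) \frac{1}{14916} = - \frac{424}{3729}$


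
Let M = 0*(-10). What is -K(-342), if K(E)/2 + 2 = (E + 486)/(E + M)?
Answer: 92/19 ≈ 4.8421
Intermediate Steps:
M = 0
K(E) = -4 + 2*(486 + E)/E (K(E) = -4 + 2*((E + 486)/(E + 0)) = -4 + 2*((486 + E)/E) = -4 + 2*(486 + E)/E)
-K(-342) = -(-2 + 972/(-342)) = -(-2 + 972*(-1/342)) = -(-2 - 54/19) = -1*(-92/19) = 92/19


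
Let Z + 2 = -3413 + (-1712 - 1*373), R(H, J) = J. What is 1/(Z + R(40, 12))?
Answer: -1/5488 ≈ -0.00018222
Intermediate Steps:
Z = -5500 (Z = -2 + (-3413 + (-1712 - 1*373)) = -2 + (-3413 + (-1712 - 373)) = -2 + (-3413 - 2085) = -2 - 5498 = -5500)
1/(Z + R(40, 12)) = 1/(-5500 + 12) = 1/(-5488) = -1/5488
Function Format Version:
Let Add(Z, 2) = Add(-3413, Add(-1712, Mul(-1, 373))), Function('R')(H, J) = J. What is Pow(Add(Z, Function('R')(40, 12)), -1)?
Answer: Rational(-1, 5488) ≈ -0.00018222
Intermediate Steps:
Z = -5500 (Z = Add(-2, Add(-3413, Add(-1712, Mul(-1, 373)))) = Add(-2, Add(-3413, Add(-1712, -373))) = Add(-2, Add(-3413, -2085)) = Add(-2, -5498) = -5500)
Pow(Add(Z, Function('R')(40, 12)), -1) = Pow(Add(-5500, 12), -1) = Pow(-5488, -1) = Rational(-1, 5488)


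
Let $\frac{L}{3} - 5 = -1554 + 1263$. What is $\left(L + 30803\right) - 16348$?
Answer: $13597$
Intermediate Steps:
$L = -858$ ($L = 15 + 3 \left(-1554 + 1263\right) = 15 + 3 \left(-291\right) = 15 - 873 = -858$)
$\left(L + 30803\right) - 16348 = \left(-858 + 30803\right) - 16348 = 29945 - 16348 = 13597$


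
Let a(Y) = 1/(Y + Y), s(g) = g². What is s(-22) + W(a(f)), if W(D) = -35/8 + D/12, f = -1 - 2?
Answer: 8633/18 ≈ 479.61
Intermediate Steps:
f = -3
a(Y) = 1/(2*Y)
W(D) = -35/8 + D/12 (W(D) = -35*⅛ + D*(1/12) = -35/8 + D/12)
s(-22) + W(a(f)) = (-22)² + (-35/8 + ((½)/(-3))/12) = 484 + (-35/8 + ((½)*(-⅓))/12) = 484 + (-35/8 + (1/12)*(-⅙)) = 484 + (-35/8 - 1/72) = 484 - 79/18 = 8633/18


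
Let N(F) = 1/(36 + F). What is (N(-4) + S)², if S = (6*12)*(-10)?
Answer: 530795521/1024 ≈ 5.1836e+5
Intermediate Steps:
S = -720 (S = 72*(-10) = -720)
(N(-4) + S)² = (1/(36 - 4) - 720)² = (1/32 - 720)² = (-23039/32)² = 530795521/1024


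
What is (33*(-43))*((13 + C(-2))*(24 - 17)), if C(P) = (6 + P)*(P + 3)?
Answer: -168861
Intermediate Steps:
C(P) = (3 + P)*(6 + P) (C(P) = (6 + P)*(3 + P) = (3 + P)*(6 + P))
(33*(-43))*((13 + C(-2))*(24 - 17)) = (33*(-43))*((13 + (18 + (-2)² + 9*(-2)))*(24 - 17)) = -1419*(13 + (18 + 4 - 18))*7 = -1419*(13 + 4)*7 = -24123*7 = -1419*119 = -168861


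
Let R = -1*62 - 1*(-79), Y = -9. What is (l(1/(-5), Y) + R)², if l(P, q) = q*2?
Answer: 1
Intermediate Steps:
l(P, q) = 2*q
R = 17 (R = -62 + 79 = 17)
(l(1/(-5), Y) + R)² = (2*(-9) + 17)² = (-18 + 17)² = (-1)² = 1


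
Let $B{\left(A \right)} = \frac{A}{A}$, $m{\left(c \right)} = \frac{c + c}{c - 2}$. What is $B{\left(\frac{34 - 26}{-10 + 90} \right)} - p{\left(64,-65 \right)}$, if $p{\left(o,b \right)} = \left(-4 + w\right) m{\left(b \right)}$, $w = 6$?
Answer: $- \frac{193}{67} \approx -2.8806$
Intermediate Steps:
$m{\left(c \right)} = \frac{2 c}{-2 + c}$
$p{\left(o,b \right)} = \frac{4 b}{-2 + b}$ ($p{\left(o,b \right)} = \left(-4 + 6\right) \frac{2 b}{-2 + b} = 2 \frac{2 b}{-2 + b} = \frac{4 b}{-2 + b}$)
$B{\left(A \right)} = 1$
$B{\left(\frac{34 - 26}{-10 + 90} \right)} - p{\left(64,-65 \right)} = 1 - 4 \left(-65\right) \frac{1}{-2 - 65} = 1 - 4 \left(-65\right) \frac{1}{-67} = 1 - 4 \left(-65\right) \left(- \frac{1}{67}\right) = 1 - \frac{260}{67} = - \frac{193}{67}$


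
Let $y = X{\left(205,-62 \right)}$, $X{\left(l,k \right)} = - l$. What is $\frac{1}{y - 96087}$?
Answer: $- \frac{1}{96292} \approx -1.0385 \cdot 10^{-5}$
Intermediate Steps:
$y = -205$ ($y = \left(-1\right) 205 = -205$)
$\frac{1}{y - 96087} = \frac{1}{-205 - 96087} = \frac{1}{-96292} = - \frac{1}{96292}$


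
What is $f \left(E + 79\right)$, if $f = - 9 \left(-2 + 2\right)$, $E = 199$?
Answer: $0$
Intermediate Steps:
$f = 0$ ($f = \left(-9\right) 0 = 0$)
$f \left(E + 79\right) = 0 \left(199 + 79\right) = 0 \cdot 278 = 0$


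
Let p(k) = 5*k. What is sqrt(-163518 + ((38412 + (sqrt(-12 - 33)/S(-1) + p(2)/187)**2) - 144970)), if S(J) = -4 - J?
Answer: sqrt(-9444462389 - 3740*I*sqrt(5))/187 ≈ 0.00023009 - 519.69*I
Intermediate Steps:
sqrt(-163518 + ((38412 + (sqrt(-12 - 33)/S(-1) + p(2)/187)**2) - 144970)) = sqrt(-163518 + ((38412 + (sqrt(-12 - 33)/(-4 - 1*(-1)) + (5*2)/187)**2) - 144970)) = sqrt(-163518 + ((38412 + (sqrt(-45)/(-4 + 1) + 10*(1/187))**2) - 144970)) = sqrt(-163518 + ((38412 + ((3*I*sqrt(5))/(-3) + 10/187)**2) - 144970)) = sqrt(-163518 + ((38412 + ((3*I*sqrt(5))*(-1/3) + 10/187)**2) - 144970)) = sqrt(-163518 + ((38412 + (-I*sqrt(5) + 10/187)**2) - 144970)) = sqrt(-163518 + ((38412 + (10/187 - I*sqrt(5))**2) - 144970)) = sqrt(-163518 + (-106558 + (10/187 - I*sqrt(5))**2)) = sqrt(-270076 + (10/187 - I*sqrt(5))**2)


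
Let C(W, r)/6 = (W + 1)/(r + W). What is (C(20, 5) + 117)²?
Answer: 9308601/625 ≈ 14894.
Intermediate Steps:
C(W, r) = 6*(1 + W)/(W + r) (C(W, r) = 6*((W + 1)/(r + W)) = 6*((1 + W)/(W + r)) = 6*(1 + W)/(W + r))
(C(20, 5) + 117)² = (6*(1 + 20)/(20 + 5) + 117)² = (6*21/25 + 117)² = (6*(1/25)*21 + 117)² = (126/25 + 117)² = (3051/25)² = 9308601/625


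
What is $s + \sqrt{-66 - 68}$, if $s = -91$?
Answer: $-91 + i \sqrt{134} \approx -91.0 + 11.576 i$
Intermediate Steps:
$s + \sqrt{-66 - 68} = -91 + \sqrt{-66 - 68} = -91 + \sqrt{-134} = -91 + i \sqrt{134}$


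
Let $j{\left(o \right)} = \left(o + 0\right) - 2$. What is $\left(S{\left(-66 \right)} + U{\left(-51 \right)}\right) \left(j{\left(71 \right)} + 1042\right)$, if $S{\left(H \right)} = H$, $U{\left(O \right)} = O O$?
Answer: $2816385$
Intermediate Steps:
$j{\left(o \right)} = -2 + o$ ($j{\left(o \right)} = o - 2 = -2 + o$)
$U{\left(O \right)} = O^{2}$
$\left(S{\left(-66 \right)} + U{\left(-51 \right)}\right) \left(j{\left(71 \right)} + 1042\right) = \left(-66 + \left(-51\right)^{2}\right) \left(\left(-2 + 71\right) + 1042\right) = \left(-66 + 2601\right) \left(69 + 1042\right) = 2535 \cdot 1111 = 2816385$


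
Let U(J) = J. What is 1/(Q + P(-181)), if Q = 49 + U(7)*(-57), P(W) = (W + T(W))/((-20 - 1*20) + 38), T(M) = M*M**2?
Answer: 1/2964611 ≈ 3.3731e-7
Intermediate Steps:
T(M) = M**3
P(W) = -W/2 - W**3/2 (P(W) = (W + W**3)/((-20 - 1*20) + 38) = (W + W**3)/((-20 - 20) + 38) = (W + W**3)/(-40 + 38) = (W + W**3)/(-2) = (W + W**3)*(-1/2) = -W/2 - W**3/2)
Q = -350 (Q = 49 + 7*(-57) = 49 - 399 = -350)
1/(Q + P(-181)) = 1/(-350 + (1/2)*(-181)*(-1 - 1*(-181)**2)) = 1/(-350 + (1/2)*(-181)*(-1 - 1*32761)) = 1/(-350 + (1/2)*(-181)*(-1 - 32761)) = 1/(-350 + (1/2)*(-181)*(-32762)) = 1/(-350 + 2964961) = 1/2964611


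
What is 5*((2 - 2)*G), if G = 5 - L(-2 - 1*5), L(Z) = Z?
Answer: 0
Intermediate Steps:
G = 12 (G = 5 - (-2 - 1*5) = 5 - (-2 - 5) = 5 - 1*(-7) = 5 + 7 = 12)
5*((2 - 2)*G) = 5*((2 - 2)*12) = 5*(0*12) = 5*0 = 0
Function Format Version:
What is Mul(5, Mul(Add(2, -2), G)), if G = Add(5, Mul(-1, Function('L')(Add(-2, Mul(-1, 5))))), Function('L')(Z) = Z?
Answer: 0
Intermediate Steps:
G = 12 (G = Add(5, Mul(-1, Add(-2, Mul(-1, 5)))) = Add(5, Mul(-1, Add(-2, -5))) = Add(5, Mul(-1, -7)) = Add(5, 7) = 12)
Mul(5, Mul(Add(2, -2), G)) = Mul(5, Mul(Add(2, -2), 12)) = Mul(5, Mul(0, 12)) = Mul(5, 0) = 0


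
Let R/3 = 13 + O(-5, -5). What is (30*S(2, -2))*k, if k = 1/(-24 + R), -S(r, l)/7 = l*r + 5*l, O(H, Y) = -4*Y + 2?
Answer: 980/27 ≈ 36.296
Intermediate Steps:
O(H, Y) = 2 - 4*Y
S(r, l) = -35*l - 7*l*r (S(r, l) = -7*(l*r + 5*l) = -7*(5*l + l*r) = -35*l - 7*l*r)
R = 105 (R = 3*(13 + (2 - 4*(-5))) = 3*(13 + (2 + 20)) = 3*(13 + 22) = 3*35 = 105)
k = 1/81 (k = 1/(-24 + 105) = 1/81 ≈ 0.012346)
(30*S(2, -2))*k = (30*(-7*(-2)*(5 + 2)))*(1/81) = (30*(-7*(-2)*7))*(1/81) = (30*98)*(1/81) = 2940*(1/81) = 980/27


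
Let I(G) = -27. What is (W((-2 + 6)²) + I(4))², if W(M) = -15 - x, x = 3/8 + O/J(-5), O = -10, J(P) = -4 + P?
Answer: 9803161/5184 ≈ 1891.0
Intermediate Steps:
x = 107/72 (x = 3/8 - 10/(-4 - 5) = 3*(⅛) - 10/(-9) = 3/8 - 10*(-⅑) = 3/8 + 10/9 = 107/72 ≈ 1.4861)
W(M) = -1187/72 (W(M) = -15 - 1*107/72 = -15 - 107/72 = -1187/72)
(W((-2 + 6)²) + I(4))² = (-1187/72 - 27)² = (-3131/72)² = 9803161/5184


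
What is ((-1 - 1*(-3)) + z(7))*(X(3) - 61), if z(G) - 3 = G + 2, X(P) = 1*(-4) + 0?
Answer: -910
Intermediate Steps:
X(P) = -4 (X(P) = -4 + 0 = -4)
z(G) = 5 + G (z(G) = 3 + (G + 2) = 3 + (2 + G) = 5 + G)
((-1 - 1*(-3)) + z(7))*(X(3) - 61) = ((-1 - 1*(-3)) + (5 + 7))*(-4 - 61) = ((-1 + 3) + 12)*(-65) = (2 + 12)*(-65) = 14*(-65) = -910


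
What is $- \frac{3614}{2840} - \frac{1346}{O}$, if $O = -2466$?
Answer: $- \frac{1272371}{1750860} \approx -0.72671$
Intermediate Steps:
$- \frac{3614}{2840} - \frac{1346}{O} = - \frac{3614}{2840} - \frac{1346}{-2466} = \left(-3614\right) \frac{1}{2840} - - \frac{673}{1233} = - \frac{1807}{1420} + \frac{673}{1233} = - \frac{1272371}{1750860}$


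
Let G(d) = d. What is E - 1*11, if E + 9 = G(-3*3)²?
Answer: 61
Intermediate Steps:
E = 72 (E = -9 + (-3*3)² = -9 + (-9)² = -9 + 81 = 72)
E - 1*11 = 72 - 1*11 = 72 - 11 = 61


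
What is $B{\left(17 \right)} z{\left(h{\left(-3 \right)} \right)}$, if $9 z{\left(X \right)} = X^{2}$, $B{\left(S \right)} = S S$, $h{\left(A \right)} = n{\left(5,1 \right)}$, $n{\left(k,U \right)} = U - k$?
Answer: $\frac{4624}{9} \approx 513.78$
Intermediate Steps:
$h{\left(A \right)} = -4$ ($h{\left(A \right)} = 1 - 5 = -4$)
$B{\left(S \right)} = S^{2}$
$z{\left(X \right)} = \frac{X^{2}}{9}$
$B{\left(17 \right)} z{\left(h{\left(-3 \right)} \right)} = 17^{2} \frac{\left(-4\right)^{2}}{9} = 289 \cdot \frac{1}{9} \cdot 16 = 289 \cdot \frac{16}{9} = \frac{4624}{9}$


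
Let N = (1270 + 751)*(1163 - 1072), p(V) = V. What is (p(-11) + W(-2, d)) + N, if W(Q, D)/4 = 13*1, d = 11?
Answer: 183952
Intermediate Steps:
W(Q, D) = 52 (W(Q, D) = 4*(13*1) = 4*13 = 52)
N = 183911 (N = 2021*91 = 183911)
(p(-11) + W(-2, d)) + N = (-11 + 52) + 183911 = 41 + 183911 = 183952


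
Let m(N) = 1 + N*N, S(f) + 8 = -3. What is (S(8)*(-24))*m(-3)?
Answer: 2640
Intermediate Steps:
S(f) = -11 (S(f) = -8 - 3 = -11)
m(N) = 1 + N²
(S(8)*(-24))*m(-3) = (-11*(-24))*(1 + (-3)²) = 264*(1 + 9) = 264*10 = 2640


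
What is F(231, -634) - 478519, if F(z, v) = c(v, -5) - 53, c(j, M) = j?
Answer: -479206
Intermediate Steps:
F(z, v) = -53 + v (F(z, v) = v - 53 = -53 + v)
F(231, -634) - 478519 = (-53 - 634) - 478519 = -687 - 478519 = -479206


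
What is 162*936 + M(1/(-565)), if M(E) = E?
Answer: 85672079/565 ≈ 1.5163e+5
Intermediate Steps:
162*936 + M(1/(-565)) = 162*936 + 1/(-565) = 151632 - 1/565 = 85672079/565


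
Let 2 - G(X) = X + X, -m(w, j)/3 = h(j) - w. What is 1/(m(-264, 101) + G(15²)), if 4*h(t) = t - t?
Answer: -1/1240 ≈ -0.00080645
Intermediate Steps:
h(t) = 0 (h(t) = (t - t)/4 = (¼)*0 = 0)
m(w, j) = 3*w (m(w, j) = -3*(0 - w) = -(-3)*w = 3*w)
G(X) = 2 - 2*X (G(X) = 2 - (X + X) = 2 - 2*X)
1/(m(-264, 101) + G(15²)) = 1/(3*(-264) + (2 - 2*15²)) = 1/(-792 + (2 - 2*225)) = 1/(-792 + (2 - 450)) = 1/(-792 - 448) = 1/(-1240) = -1/1240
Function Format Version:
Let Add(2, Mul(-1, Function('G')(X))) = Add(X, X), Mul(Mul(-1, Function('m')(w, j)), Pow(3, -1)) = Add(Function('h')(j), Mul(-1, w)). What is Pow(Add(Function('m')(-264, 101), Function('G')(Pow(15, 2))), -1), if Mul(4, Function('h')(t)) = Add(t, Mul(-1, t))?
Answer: Rational(-1, 1240) ≈ -0.00080645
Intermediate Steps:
Function('h')(t) = 0 (Function('h')(t) = Mul(Rational(1, 4), Add(t, Mul(-1, t))) = Mul(Rational(1, 4), 0) = 0)
Function('m')(w, j) = Mul(3, w) (Function('m')(w, j) = Mul(-3, Add(0, Mul(-1, w))) = Mul(-3, Mul(-1, w)) = Mul(3, w))
Function('G')(X) = Add(2, Mul(-2, X)) (Function('G')(X) = Add(2, Mul(-1, Add(X, X))) = Add(2, Mul(-1, Mul(2, X))) = Add(2, Mul(-2, X)))
Pow(Add(Function('m')(-264, 101), Function('G')(Pow(15, 2))), -1) = Pow(Add(Mul(3, -264), Add(2, Mul(-2, Pow(15, 2)))), -1) = Pow(Add(-792, Add(2, Mul(-2, 225))), -1) = Pow(Add(-792, Add(2, -450)), -1) = Pow(Add(-792, -448), -1) = Pow(-1240, -1) = Rational(-1, 1240)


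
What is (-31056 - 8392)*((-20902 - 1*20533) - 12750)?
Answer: 2137489880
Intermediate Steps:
(-31056 - 8392)*((-20902 - 1*20533) - 12750) = -39448*((-20902 - 20533) - 12750) = -39448*(-41435 - 12750) = -39448*(-54185) = 2137489880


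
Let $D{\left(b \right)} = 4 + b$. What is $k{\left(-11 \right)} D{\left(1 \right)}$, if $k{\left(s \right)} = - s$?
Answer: $55$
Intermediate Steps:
$k{\left(-11 \right)} D{\left(1 \right)} = \left(-1\right) \left(-11\right) \left(4 + 1\right) = 11 \cdot 5 = 55$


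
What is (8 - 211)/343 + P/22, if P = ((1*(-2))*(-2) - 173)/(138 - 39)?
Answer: -71443/106722 ≈ -0.66943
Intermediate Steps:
P = -169/99 (P = (-2*(-2) - 173)/99 = (4 - 173)*(1/99) = -169*1/99 = -169/99 ≈ -1.7071)
(8 - 211)/343 + P/22 = (8 - 211)/343 - 169/99/22 = -203*1/343 - 169/99*1/22 = -29/49 - 169/2178 = -71443/106722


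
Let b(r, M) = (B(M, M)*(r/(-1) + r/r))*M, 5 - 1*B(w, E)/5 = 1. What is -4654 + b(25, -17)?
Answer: 3506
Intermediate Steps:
B(w, E) = 20 (B(w, E) = 25 - 5*1 = 25 - 5 = 20)
b(r, M) = M*(20 - 20*r) (b(r, M) = (20*(r/(-1) + r/r))*M = (20*(r*(-1) + 1))*M = (20*(-r + 1))*M = (20*(1 - r))*M = (20 - 20*r)*M = M*(20 - 20*r))
-4654 + b(25, -17) = -4654 + 20*(-17)*(1 - 1*25) = -4654 + 20*(-17)*(1 - 25) = -4654 + 20*(-17)*(-24) = -4654 + 8160 = 3506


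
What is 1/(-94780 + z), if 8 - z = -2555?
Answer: -1/92217 ≈ -1.0844e-5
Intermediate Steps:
z = 2563 (z = 8 - 1*(-2555) = 8 + 2555 = 2563)
1/(-94780 + z) = 1/(-94780 + 2563) = 1/(-92217) = -1/92217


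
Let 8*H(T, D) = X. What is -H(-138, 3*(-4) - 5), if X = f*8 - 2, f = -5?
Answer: 21/4 ≈ 5.2500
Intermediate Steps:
X = -42 (X = -5*8 - 2 = -40 - 2 = -42)
H(T, D) = -21/4 (H(T, D) = (1/8)*(-42) = -21/4)
-H(-138, 3*(-4) - 5) = -1*(-21/4) = 21/4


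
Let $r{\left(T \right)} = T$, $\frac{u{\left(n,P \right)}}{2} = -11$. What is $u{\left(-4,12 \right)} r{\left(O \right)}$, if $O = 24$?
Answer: $-528$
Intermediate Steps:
$u{\left(n,P \right)} = -22$ ($u{\left(n,P \right)} = 2 \left(-11\right) = -22$)
$u{\left(-4,12 \right)} r{\left(O \right)} = \left(-22\right) 24 = -528$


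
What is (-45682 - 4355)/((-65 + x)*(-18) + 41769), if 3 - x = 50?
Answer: -16679/14595 ≈ -1.1428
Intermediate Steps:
x = -47 (x = 3 - 1*50 = 3 - 50 = -47)
(-45682 - 4355)/((-65 + x)*(-18) + 41769) = (-45682 - 4355)/((-65 - 47)*(-18) + 41769) = -50037/(-112*(-18) + 41769) = -50037/(2016 + 41769) = -50037/43785 = -50037*1/43785 = -16679/14595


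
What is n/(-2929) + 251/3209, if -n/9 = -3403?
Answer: -97546864/9399161 ≈ -10.378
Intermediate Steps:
n = 30627 (n = -9*(-3403) = 30627)
n/(-2929) + 251/3209 = 30627/(-2929) + 251/3209 = 30627*(-1/2929) + 251*(1/3209) = -30627/2929 + 251/3209 = -97546864/9399161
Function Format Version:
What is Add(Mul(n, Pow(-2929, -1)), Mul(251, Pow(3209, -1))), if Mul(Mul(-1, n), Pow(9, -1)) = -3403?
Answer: Rational(-97546864, 9399161) ≈ -10.378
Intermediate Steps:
n = 30627 (n = Mul(-9, -3403) = 30627)
Add(Mul(n, Pow(-2929, -1)), Mul(251, Pow(3209, -1))) = Add(Mul(30627, Pow(-2929, -1)), Mul(251, Pow(3209, -1))) = Add(Mul(30627, Rational(-1, 2929)), Mul(251, Rational(1, 3209))) = Add(Rational(-30627, 2929), Rational(251, 3209)) = Rational(-97546864, 9399161)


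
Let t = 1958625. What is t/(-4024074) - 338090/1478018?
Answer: -709230363985/991275634222 ≈ -0.71547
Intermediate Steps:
t/(-4024074) - 338090/1478018 = 1958625/(-4024074) - 338090/1478018 = 1958625*(-1/4024074) - 338090*1/1478018 = -652875/1341358 - 169045/739009 = -709230363985/991275634222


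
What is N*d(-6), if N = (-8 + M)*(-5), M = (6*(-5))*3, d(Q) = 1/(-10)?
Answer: -49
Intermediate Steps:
d(Q) = -⅒
M = -90 (M = -30*3 = -90)
N = 490 (N = (-8 - 90)*(-5) = -98*(-5) = 490)
N*d(-6) = 490*(-⅒) = -49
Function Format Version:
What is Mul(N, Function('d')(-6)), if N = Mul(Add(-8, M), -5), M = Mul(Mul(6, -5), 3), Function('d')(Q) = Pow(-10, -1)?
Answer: -49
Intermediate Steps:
Function('d')(Q) = Rational(-1, 10)
M = -90 (M = Mul(-30, 3) = -90)
N = 490 (N = Mul(Add(-8, -90), -5) = Mul(-98, -5) = 490)
Mul(N, Function('d')(-6)) = Mul(490, Rational(-1, 10)) = -49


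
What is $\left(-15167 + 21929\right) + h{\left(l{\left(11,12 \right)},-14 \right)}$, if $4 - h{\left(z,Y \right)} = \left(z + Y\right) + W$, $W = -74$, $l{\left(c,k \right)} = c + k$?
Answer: $6831$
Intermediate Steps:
$h{\left(z,Y \right)} = 78 - Y - z$ ($h{\left(z,Y \right)} = 4 - \left(\left(z + Y\right) - 74\right) = 4 - \left(\left(Y + z\right) - 74\right) = 4 - \left(-74 + Y + z\right) = 78 - Y - z$)
$\left(-15167 + 21929\right) + h{\left(l{\left(11,12 \right)},-14 \right)} = \left(-15167 + 21929\right) - -69 = 6762 + \left(78 + 14 - 23\right) = 6762 + 69 = 6831$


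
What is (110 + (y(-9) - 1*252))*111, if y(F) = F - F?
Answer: -15762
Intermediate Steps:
y(F) = 0
(110 + (y(-9) - 1*252))*111 = (110 + (0 - 1*252))*111 = (110 + (0 - 252))*111 = (110 - 252)*111 = -142*111 = -15762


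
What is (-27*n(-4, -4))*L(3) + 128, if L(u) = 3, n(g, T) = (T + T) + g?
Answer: 1100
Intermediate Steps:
n(g, T) = g + 2*T (n(g, T) = 2*T + g = g + 2*T)
(-27*n(-4, -4))*L(3) + 128 = -27*(-4 + 2*(-4))*3 + 128 = -27*(-4 - 8)*3 + 128 = -27*(-12)*3 + 128 = 324*3 + 128 = 972 + 128 = 1100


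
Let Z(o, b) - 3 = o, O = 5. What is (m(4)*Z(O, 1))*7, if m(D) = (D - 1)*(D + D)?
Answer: 1344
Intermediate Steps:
m(D) = 2*D*(-1 + D) (m(D) = (-1 + D)*(2*D) = 2*D*(-1 + D))
Z(o, b) = 3 + o
(m(4)*Z(O, 1))*7 = ((2*4*(-1 + 4))*(3 + 5))*7 = ((2*4*3)*8)*7 = (24*8)*7 = 192*7 = 1344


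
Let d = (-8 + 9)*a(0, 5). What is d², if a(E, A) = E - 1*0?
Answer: 0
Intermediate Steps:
a(E, A) = E (a(E, A) = E + 0 = E)
d = 0 (d = (-8 + 9)*0 = 1*0 = 0)
d² = 0² = 0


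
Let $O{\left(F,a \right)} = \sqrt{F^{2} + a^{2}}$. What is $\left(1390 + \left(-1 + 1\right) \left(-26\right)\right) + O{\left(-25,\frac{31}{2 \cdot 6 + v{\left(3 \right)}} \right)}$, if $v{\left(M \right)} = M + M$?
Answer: $1390 + \frac{\sqrt{203461}}{18} \approx 1415.1$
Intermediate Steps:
$v{\left(M \right)} = 2 M$
$\left(1390 + \left(-1 + 1\right) \left(-26\right)\right) + O{\left(-25,\frac{31}{2 \cdot 6 + v{\left(3 \right)}} \right)} = \left(1390 + \left(-1 + 1\right) \left(-26\right)\right) + \sqrt{\left(-25\right)^{2} + \left(\frac{31}{2 \cdot 6 + 2 \cdot 3}\right)^{2}} = \left(1390 + 0 \left(-26\right)\right) + \sqrt{625 + \left(\frac{31}{12 + 6}\right)^{2}} = \left(1390 + 0\right) + \sqrt{625 + \left(\frac{31}{18}\right)^{2}} = 1390 + \sqrt{625 + \left(31 \cdot \frac{1}{18}\right)^{2}} = 1390 + \sqrt{625 + \left(\frac{31}{18}\right)^{2}} = 1390 + \sqrt{625 + \frac{961}{324}} = 1390 + \sqrt{\frac{203461}{324}} = 1390 + \frac{\sqrt{203461}}{18}$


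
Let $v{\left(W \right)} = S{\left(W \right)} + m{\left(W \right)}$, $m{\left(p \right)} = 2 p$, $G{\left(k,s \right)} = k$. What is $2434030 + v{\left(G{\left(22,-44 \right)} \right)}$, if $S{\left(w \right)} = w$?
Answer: $2434096$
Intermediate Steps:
$v{\left(W \right)} = 3 W$ ($v{\left(W \right)} = W + 2 W = 3 W$)
$2434030 + v{\left(G{\left(22,-44 \right)} \right)} = 2434030 + 3 \cdot 22 = 2434030 + 66 = 2434096$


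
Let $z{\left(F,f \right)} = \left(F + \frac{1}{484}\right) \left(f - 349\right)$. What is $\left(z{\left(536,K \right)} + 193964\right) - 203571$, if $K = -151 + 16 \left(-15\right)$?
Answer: $- \frac{49156072}{121} \approx -4.0625 \cdot 10^{5}$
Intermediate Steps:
$K = -391$ ($K = -151 - 240 = -391$)
$z{\left(F,f \right)} = \left(-349 + f\right) \left(\frac{1}{484} + F\right)$ ($z{\left(F,f \right)} = \left(F + \frac{1}{484}\right) \left(-349 + f\right) = \left(\frac{1}{484} + F\right) \left(-349 + f\right) = \left(-349 + f\right) \left(\frac{1}{484} + F\right)$)
$\left(z{\left(536,K \right)} + 193964\right) - 203571 = \left(\left(- \frac{349}{484} - 187064 + \frac{1}{484} \left(-391\right) + 536 \left(-391\right)\right) + 193964\right) - 203571 = \left(\left(- \frac{349}{484} - 187064 - \frac{391}{484} - 209576\right) + 193964\right) - 203571 = \left(- \frac{47993625}{121} + 193964\right) - 203571 = - \frac{24523981}{121} - 203571 = - \frac{49156072}{121}$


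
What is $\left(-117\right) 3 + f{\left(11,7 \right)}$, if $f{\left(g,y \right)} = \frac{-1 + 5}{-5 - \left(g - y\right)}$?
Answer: $- \frac{3163}{9} \approx -351.44$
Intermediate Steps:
$f{\left(g,y \right)} = \frac{4}{-5 + y - g}$
$\left(-117\right) 3 + f{\left(11,7 \right)} = \left(-117\right) 3 + \frac{4}{-5 + 7 - 11} = -351 + \frac{4}{-5 + 7 - 11} = -351 + \frac{4}{-9} = -351 + 4 \left(- \frac{1}{9}\right) = -351 - \frac{4}{9} = - \frac{3163}{9}$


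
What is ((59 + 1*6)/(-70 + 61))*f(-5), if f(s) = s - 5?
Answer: 650/9 ≈ 72.222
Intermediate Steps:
f(s) = -5 + s
((59 + 1*6)/(-70 + 61))*f(-5) = ((59 + 1*6)/(-70 + 61))*(-5 - 5) = ((59 + 6)/(-9))*(-10) = (65*(-⅑))*(-10) = -65/9*(-10) = 650/9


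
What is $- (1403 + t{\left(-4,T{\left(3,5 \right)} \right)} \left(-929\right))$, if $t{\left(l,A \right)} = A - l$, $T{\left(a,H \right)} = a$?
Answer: $5100$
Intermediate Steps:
$- (1403 + t{\left(-4,T{\left(3,5 \right)} \right)} \left(-929\right)) = - (1403 + \left(3 - -4\right) \left(-929\right)) = - (1403 + \left(3 + 4\right) \left(-929\right)) = - (1403 + 7 \left(-929\right)) = - (1403 - 6503) = \left(-1\right) \left(-5100\right) = 5100$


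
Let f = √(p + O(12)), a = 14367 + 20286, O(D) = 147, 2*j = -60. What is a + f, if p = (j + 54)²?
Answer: 34653 + √723 ≈ 34680.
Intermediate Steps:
j = -30 (j = (½)*(-60) = -30)
p = 576 (p = (-30 + 54)² = 24² = 576)
a = 34653
f = √723 (f = √(576 + 147) = √723 ≈ 26.889)
a + f = 34653 + √723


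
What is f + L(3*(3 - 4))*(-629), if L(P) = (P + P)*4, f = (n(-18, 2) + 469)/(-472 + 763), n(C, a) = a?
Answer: 1464469/97 ≈ 15098.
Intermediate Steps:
f = 157/97 (f = (2 + 469)/(-472 + 763) = 471/291 = 471*(1/291) = 157/97 ≈ 1.6186)
L(P) = 8*P (L(P) = (2*P)*4 = 8*P)
f + L(3*(3 - 4))*(-629) = 157/97 + (8*(3*(3 - 4)))*(-629) = 157/97 + (8*(3*(-1)))*(-629) = 157/97 + (8*(-3))*(-629) = 157/97 - 24*(-629) = 157/97 + 15096 = 1464469/97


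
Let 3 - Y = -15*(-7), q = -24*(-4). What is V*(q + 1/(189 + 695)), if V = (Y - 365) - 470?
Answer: -79518505/884 ≈ -89953.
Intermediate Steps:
q = 96
Y = -102 (Y = 3 - (-15)*(-7) = 3 - 1*105 = 3 - 105 = -102)
V = -937 (V = (-102 - 365) - 470 = -467 - 470 = -937)
V*(q + 1/(189 + 695)) = -937*(96 + 1/(189 + 695)) = -937*(96 + 1/884) = -937*84865/884 = -79518505/884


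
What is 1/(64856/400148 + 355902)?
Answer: 100037/35603384588 ≈ 2.8098e-6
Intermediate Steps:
1/(64856/400148 + 355902) = 1/(64856*(1/400148) + 355902) = 1/(16214/100037 + 355902) = 1/(35603384588/100037) = 100037/35603384588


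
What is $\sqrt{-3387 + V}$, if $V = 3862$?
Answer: $5 \sqrt{19} \approx 21.794$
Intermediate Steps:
$\sqrt{-3387 + V} = \sqrt{-3387 + 3862} = \sqrt{475} = 5 \sqrt{19}$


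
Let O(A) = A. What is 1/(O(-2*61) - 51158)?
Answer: -1/51280 ≈ -1.9501e-5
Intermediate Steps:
1/(O(-2*61) - 51158) = 1/(-2*61 - 51158) = 1/(-122 - 51158) = 1/(-51280) = -1/51280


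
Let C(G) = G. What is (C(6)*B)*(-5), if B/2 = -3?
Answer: 180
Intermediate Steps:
B = -6 (B = 2*(-3) = -6)
(C(6)*B)*(-5) = (6*(-6))*(-5) = -36*(-5) = 180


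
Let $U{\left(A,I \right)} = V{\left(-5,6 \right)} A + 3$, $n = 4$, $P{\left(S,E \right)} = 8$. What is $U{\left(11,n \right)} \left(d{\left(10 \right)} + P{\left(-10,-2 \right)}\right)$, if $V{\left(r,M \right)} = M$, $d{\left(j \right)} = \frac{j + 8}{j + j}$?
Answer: $\frac{6141}{10} \approx 614.1$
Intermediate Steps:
$d{\left(j \right)} = \frac{8 + j}{2 j}$
$U{\left(A,I \right)} = 3 + 6 A$ ($U{\left(A,I \right)} = 6 A + 3 = 3 + 6 A$)
$U{\left(11,n \right)} \left(d{\left(10 \right)} + P{\left(-10,-2 \right)}\right) = \left(3 + 6 \cdot 11\right) \left(\frac{8 + 10}{2 \cdot 10} + 8\right) = \left(3 + 66\right) \left(\frac{1}{2} \cdot \frac{1}{10} \cdot 18 + 8\right) = 69 \left(\frac{9}{10} + 8\right) = 69 \cdot \frac{89}{10} = \frac{6141}{10}$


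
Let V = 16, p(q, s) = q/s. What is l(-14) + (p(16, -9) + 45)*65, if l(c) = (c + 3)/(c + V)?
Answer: 50471/18 ≈ 2803.9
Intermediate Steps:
l(c) = (3 + c)/(16 + c) (l(c) = (c + 3)/(c + 16) = (3 + c)/(16 + c))
l(-14) + (p(16, -9) + 45)*65 = (3 - 14)/(16 - 14) + (16/(-9) + 45)*65 = -11/2 + (16*(-⅑) + 45)*65 = (½)*(-11) + (-16/9 + 45)*65 = -11/2 + (389/9)*65 = -11/2 + 25285/9 = 50471/18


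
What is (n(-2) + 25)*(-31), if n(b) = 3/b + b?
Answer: -1333/2 ≈ -666.50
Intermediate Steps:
n(b) = b + 3/b
(n(-2) + 25)*(-31) = ((-2 + 3/(-2)) + 25)*(-31) = ((-2 + 3*(-½)) + 25)*(-31) = ((-2 - 3/2) + 25)*(-31) = (-7/2 + 25)*(-31) = (43/2)*(-31) = -1333/2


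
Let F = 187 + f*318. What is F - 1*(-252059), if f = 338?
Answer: 359730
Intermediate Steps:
F = 107671 (F = 187 + 338*318 = 187 + 107484 = 107671)
F - 1*(-252059) = 107671 - 1*(-252059) = 107671 + 252059 = 359730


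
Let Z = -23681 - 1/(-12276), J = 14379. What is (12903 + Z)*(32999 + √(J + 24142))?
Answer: -4366121680273/12276 - 132310727*√38521/12276 ≈ -3.5778e+8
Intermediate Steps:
Z = -290707955/12276 (Z = -23681 - 1*(-1/12276) = -23681 + 1/12276 = -290707955/12276 ≈ -23681.)
(12903 + Z)*(32999 + √(J + 24142)) = (12903 - 290707955/12276)*(32999 + √(14379 + 24142)) = -132310727*(32999 + √38521)/12276 = -4366121680273/12276 - 132310727*√38521/12276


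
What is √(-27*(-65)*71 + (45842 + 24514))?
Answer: √194961 ≈ 441.54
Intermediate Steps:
√(-27*(-65)*71 + (45842 + 24514)) = √(1755*71 + 70356) = √(124605 + 70356) = √194961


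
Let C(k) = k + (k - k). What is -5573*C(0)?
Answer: 0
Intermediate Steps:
C(k) = k (C(k) = k + 0 = k)
-5573*C(0) = -5573*0 = 0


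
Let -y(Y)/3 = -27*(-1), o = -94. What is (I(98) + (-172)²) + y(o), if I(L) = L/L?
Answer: 29504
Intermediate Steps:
I(L) = 1
y(Y) = -81 (y(Y) = -(-81)*(-1) = -3*27 = -81)
(I(98) + (-172)²) + y(o) = (1 + (-172)²) - 81 = (1 + 29584) - 81 = 29585 - 81 = 29504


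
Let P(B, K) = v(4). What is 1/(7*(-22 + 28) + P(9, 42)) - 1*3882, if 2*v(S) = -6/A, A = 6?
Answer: -322204/83 ≈ -3882.0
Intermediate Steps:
v(S) = -½ (v(S) = (-6/6)/2 = (-6*⅙)/2 = (½)*(-1) = -½)
P(B, K) = -½
1/(7*(-22 + 28) + P(9, 42)) - 1*3882 = 1/(7*(-22 + 28) - ½) - 1*3882 = 1/(7*6 - ½) - 3882 = 1/(42 - ½) - 3882 = 1/(83/2) - 3882 = 2/83 - 3882 = -322204/83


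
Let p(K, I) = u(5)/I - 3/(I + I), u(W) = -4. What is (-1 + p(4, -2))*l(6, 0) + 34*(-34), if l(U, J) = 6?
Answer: -2291/2 ≈ -1145.5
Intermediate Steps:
p(K, I) = -11/(2*I) (p(K, I) = -4/I - 3/(I + I) = -4/I - 3*1/(2*I) = -4/I - 3/(2*I) = -11/(2*I))
(-1 + p(4, -2))*l(6, 0) + 34*(-34) = (-1 - 11/2/(-2))*6 + 34*(-34) = (-1 - 11/2*(-½))*6 - 1156 = (-1 + 11/4)*6 - 1156 = (7/4)*6 - 1156 = 21/2 - 1156 = -2291/2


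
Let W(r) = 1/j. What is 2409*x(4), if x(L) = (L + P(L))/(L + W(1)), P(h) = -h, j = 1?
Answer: 0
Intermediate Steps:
W(r) = 1 (W(r) = 1/1 = 1)
x(L) = 0 (x(L) = (L - L)/(L + 1) = 0/(1 + L) = 0)
2409*x(4) = 2409*0 = 0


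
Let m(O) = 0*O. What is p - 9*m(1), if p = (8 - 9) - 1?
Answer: -2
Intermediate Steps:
m(O) = 0
p = -2 (p = -1 - 1 = -2)
p - 9*m(1) = -2 - 9*0 = -2 + 0 = -2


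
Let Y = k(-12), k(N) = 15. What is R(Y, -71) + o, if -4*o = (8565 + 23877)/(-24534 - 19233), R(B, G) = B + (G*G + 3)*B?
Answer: 2208050557/29178 ≈ 75675.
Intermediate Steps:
Y = 15
R(B, G) = B + B*(3 + G**2) (R(B, G) = B + (G**2 + 3)*B = B + (3 + G**2)*B = B + B*(3 + G**2))
o = 5407/29178 (o = -(8565 + 23877)/(4*(-24534 - 19233)) = -16221/(2*(-43767)) = -16221*(-1)/(2*43767) = -1/4*(-10814/14589) = 5407/29178 ≈ 0.18531)
R(Y, -71) + o = 15*(4 + (-71)**2) + 5407/29178 = 15*(4 + 5041) + 5407/29178 = 15*5045 + 5407/29178 = 75675 + 5407/29178 = 2208050557/29178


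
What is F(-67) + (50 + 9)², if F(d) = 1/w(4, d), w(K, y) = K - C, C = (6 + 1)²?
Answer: 156644/45 ≈ 3481.0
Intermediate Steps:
C = 49 (C = 7² = 49)
w(K, y) = -49 + K (w(K, y) = K - 1*49 = K - 49 = -49 + K)
F(d) = -1/45 (F(d) = 1/(-49 + 4) = 1/(-45) = -1/45)
F(-67) + (50 + 9)² = -1/45 + (50 + 9)² = -1/45 + 59² = -1/45 + 3481 = 156644/45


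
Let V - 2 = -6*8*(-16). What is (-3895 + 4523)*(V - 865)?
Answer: -59660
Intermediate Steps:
V = 770 (V = 2 - 6*8*(-16) = 2 - 48*(-16) = 2 + 768 = 770)
(-3895 + 4523)*(V - 865) = (-3895 + 4523)*(770 - 865) = 628*(-95) = -59660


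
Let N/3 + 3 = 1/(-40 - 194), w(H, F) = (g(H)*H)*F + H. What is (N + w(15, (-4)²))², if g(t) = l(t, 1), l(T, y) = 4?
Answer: 5677170409/6084 ≈ 9.3313e+5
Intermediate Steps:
g(t) = 4
w(H, F) = H + 4*F*H (w(H, F) = (4*H)*F + H = 4*F*H + H = H + 4*F*H)
N = -703/78 (N = -9 + 3/(-40 - 194) = -9 + 3/(-234) = -9 + 3*(-1/234) = -9 - 1/78 = -703/78 ≈ -9.0128)
(N + w(15, (-4)²))² = (-703/78 + 15*(1 + 4*(-4)²))² = (-703/78 + 15*(1 + 4*16))² = (-703/78 + 15*(1 + 64))² = (-703/78 + 15*65)² = (-703/78 + 975)² = (75347/78)² = 5677170409/6084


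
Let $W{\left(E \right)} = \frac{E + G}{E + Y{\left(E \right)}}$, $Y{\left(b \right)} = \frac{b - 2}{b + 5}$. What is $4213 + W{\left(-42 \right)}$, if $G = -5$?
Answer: $\frac{6363369}{1510} \approx 4214.1$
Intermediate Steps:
$Y{\left(b \right)} = \frac{-2 + b}{5 + b}$
$W{\left(E \right)} = \frac{-5 + E}{E + \frac{-2 + E}{5 + E}}$ ($W{\left(E \right)} = \frac{E - 5}{E + \frac{-2 + E}{5 + E}} = \frac{-5 + E}{E + \frac{-2 + E}{5 + E}}$)
$4213 + W{\left(-42 \right)} = 4213 + \frac{-25 + \left(-42\right)^{2}}{-2 + \left(-42\right)^{2} + 6 \left(-42\right)} = 4213 + \frac{-25 + 1764}{-2 + 1764 - 252} = 4213 + \frac{1}{1510} \cdot 1739 = 4213 + \frac{1739}{1510} = \frac{6363369}{1510}$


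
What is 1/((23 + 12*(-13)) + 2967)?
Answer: 1/2834 ≈ 0.00035286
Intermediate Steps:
1/((23 + 12*(-13)) + 2967) = 1/((23 - 156) + 2967) = 1/(-133 + 2967) = 1/2834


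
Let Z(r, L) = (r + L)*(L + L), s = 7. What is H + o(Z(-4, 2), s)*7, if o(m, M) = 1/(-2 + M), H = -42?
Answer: -203/5 ≈ -40.600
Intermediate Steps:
Z(r, L) = 2*L*(L + r) (Z(r, L) = (L + r)*(2*L) = 2*L*(L + r))
H + o(Z(-4, 2), s)*7 = -42 + 7/(-2 + 7) = -42 + 7/5 = -203/5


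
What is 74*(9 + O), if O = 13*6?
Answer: 6438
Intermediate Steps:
O = 78
74*(9 + O) = 74*(9 + 78) = 74*87 = 6438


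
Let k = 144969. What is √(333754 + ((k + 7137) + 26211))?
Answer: √512071 ≈ 715.59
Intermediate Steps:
√(333754 + ((k + 7137) + 26211)) = √(333754 + ((144969 + 7137) + 26211)) = √(333754 + (152106 + 26211)) = √(333754 + 178317) = √512071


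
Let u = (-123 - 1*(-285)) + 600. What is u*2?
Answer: 1524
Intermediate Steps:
u = 762 (u = (-123 + 285) + 600 = 162 + 600 = 762)
u*2 = 762*2 = 1524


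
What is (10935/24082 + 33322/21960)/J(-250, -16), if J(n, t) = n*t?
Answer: 260648251/528840720000 ≈ 0.00049287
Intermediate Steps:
(10935/24082 + 33322/21960)/J(-250, -16) = (10935/24082 + 33322/21960)/((-250*(-16))) = (10935*(1/24082) + 33322*(1/21960))/4000 = (10935/24082 + 16661/10980)*(1/4000) = (260648251/132210180)*(1/4000) = 260648251/528840720000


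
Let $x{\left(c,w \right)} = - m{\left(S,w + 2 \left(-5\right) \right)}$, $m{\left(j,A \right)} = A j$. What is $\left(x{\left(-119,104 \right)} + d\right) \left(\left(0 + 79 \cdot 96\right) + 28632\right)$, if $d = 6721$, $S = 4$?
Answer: $229790520$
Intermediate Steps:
$x{\left(c,w \right)} = 40 - 4 w$ ($x{\left(c,w \right)} = - \left(w + 2 \left(-5\right)\right) 4 = - \left(w - 10\right) 4 = - \left(-10 + w\right) 4 = - (-40 + 4 w) = 40 - 4 w$)
$\left(x{\left(-119,104 \right)} + d\right) \left(\left(0 + 79 \cdot 96\right) + 28632\right) = \left(\left(40 - 416\right) + 6721\right) \left(\left(0 + 79 \cdot 96\right) + 28632\right) = \left(\left(40 - 416\right) + 6721\right) \left(\left(0 + 7584\right) + 28632\right) = \left(-376 + 6721\right) \left(7584 + 28632\right) = 6345 \cdot 36216 = 229790520$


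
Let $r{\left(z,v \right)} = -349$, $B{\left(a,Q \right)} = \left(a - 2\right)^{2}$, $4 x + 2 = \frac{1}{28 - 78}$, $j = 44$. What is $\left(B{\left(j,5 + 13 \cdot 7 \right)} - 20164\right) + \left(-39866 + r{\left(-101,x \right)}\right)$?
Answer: $-58615$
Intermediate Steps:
$x = - \frac{101}{200}$ ($x = - \frac{1}{2} + \frac{1}{4 \left(28 - 78\right)} = - \frac{1}{2} + \frac{1}{4 \left(-50\right)} = - \frac{1}{2} + \frac{1}{4} \left(- \frac{1}{50}\right) = - \frac{1}{2} - \frac{1}{200} = - \frac{101}{200} \approx -0.505$)
$B{\left(a,Q \right)} = \left(-2 + a\right)^{2}$
$\left(B{\left(j,5 + 13 \cdot 7 \right)} - 20164\right) + \left(-39866 + r{\left(-101,x \right)}\right) = \left(\left(-2 + 44\right)^{2} - 20164\right) - 40215 = \left(42^{2} - 20164\right) - 40215 = \left(1764 - 20164\right) - 40215 = -18400 - 40215 = -58615$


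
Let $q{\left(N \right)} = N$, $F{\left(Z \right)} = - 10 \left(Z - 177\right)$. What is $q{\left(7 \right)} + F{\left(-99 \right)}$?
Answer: $2767$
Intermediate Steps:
$F{\left(Z \right)} = 1770 - 10 Z$ ($F{\left(Z \right)} = - 10 \left(-177 + Z\right) = 1770 - 10 Z$)
$q{\left(7 \right)} + F{\left(-99 \right)} = 7 + \left(1770 - -990\right) = 7 + \left(1770 + 990\right) = 7 + 2760 = 2767$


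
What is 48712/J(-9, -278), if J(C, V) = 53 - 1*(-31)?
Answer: 12178/21 ≈ 579.90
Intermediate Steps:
J(C, V) = 84 (J(C, V) = 53 + 31 = 84)
48712/J(-9, -278) = 48712/84 = 48712*(1/84) = 12178/21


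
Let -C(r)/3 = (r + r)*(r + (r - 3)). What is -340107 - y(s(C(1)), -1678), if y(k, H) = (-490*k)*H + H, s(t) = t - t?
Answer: -338429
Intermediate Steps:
C(r) = -6*r*(-3 + 2*r) (C(r) = -3*(r + r)*(r + (r - 3)) = -3*2*r*(r + (-3 + r)) = -3*2*r*(-3 + 2*r) = -6*r*(-3 + 2*r))
s(t) = 0
y(k, H) = H - 490*H*k (y(k, H) = -490*H*k + H = H - 490*H*k)
-340107 - y(s(C(1)), -1678) = -340107 - (-1678)*(1 - 490*0) = -340107 - (-1678)*(1 + 0) = -340107 - (-1678) = -340107 - 1*(-1678) = -340107 + 1678 = -338429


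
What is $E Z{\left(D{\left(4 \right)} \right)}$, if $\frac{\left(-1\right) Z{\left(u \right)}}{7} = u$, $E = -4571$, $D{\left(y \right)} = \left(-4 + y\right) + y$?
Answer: $127988$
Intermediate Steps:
$D{\left(y \right)} = -4 + 2 y$
$Z{\left(u \right)} = - 7 u$
$E Z{\left(D{\left(4 \right)} \right)} = - 4571 \left(- 7 \left(-4 + 2 \cdot 4\right)\right) = - 4571 \left(- 7 \left(-4 + 8\right)\right) = - 4571 \left(\left(-7\right) 4\right) = \left(-4571\right) \left(-28\right) = 127988$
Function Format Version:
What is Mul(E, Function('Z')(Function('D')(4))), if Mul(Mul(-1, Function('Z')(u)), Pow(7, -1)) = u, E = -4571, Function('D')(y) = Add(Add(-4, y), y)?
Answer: 127988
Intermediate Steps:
Function('D')(y) = Add(-4, Mul(2, y))
Function('Z')(u) = Mul(-7, u)
Mul(E, Function('Z')(Function('D')(4))) = Mul(-4571, Mul(-7, Add(-4, Mul(2, 4)))) = Mul(-4571, Mul(-7, Add(-4, 8))) = Mul(-4571, Mul(-7, 4)) = Mul(-4571, -28) = 127988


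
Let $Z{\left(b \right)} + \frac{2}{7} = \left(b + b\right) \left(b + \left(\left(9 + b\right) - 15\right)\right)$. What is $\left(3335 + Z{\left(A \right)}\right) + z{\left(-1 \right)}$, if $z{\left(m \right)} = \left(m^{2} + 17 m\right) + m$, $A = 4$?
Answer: $\frac{23336}{7} \approx 3333.7$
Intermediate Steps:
$z{\left(m \right)} = m^{2} + 18 m$
$Z{\left(b \right)} = - \frac{2}{7} + 2 b \left(-6 + 2 b\right)$ ($Z{\left(b \right)} = - \frac{2}{7} + \left(b + b\right) \left(b + \left(\left(9 + b\right) - 15\right)\right) = - \frac{2}{7} + 2 b \left(b + \left(-6 + b\right)\right) = - \frac{2}{7} + 2 b \left(-6 + 2 b\right)$)
$\left(3335 + Z{\left(A \right)}\right) + z{\left(-1 \right)} = \left(3335 - \left(\frac{338}{7} - 64\right)\right) - \left(18 - 1\right) = \left(3335 - - \frac{110}{7}\right) - 17 = \left(3335 + \frac{110}{7}\right) - 17 = \frac{23455}{7} - 17 = \frac{23336}{7}$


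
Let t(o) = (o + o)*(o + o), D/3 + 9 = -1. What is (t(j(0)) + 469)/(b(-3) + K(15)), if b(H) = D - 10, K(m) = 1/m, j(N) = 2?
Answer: -7275/599 ≈ -12.145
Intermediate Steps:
D = -30 (D = -27 + 3*(-1) = -27 - 3 = -30)
b(H) = -40 (b(H) = -30 - 10 = -40)
t(o) = 4*o**2 (t(o) = (2*o)*(2*o) = 4*o**2)
(t(j(0)) + 469)/(b(-3) + K(15)) = (4*2**2 + 469)/(-40 + 1/15) = (4*4 + 469)/(-40 + 1/15) = (16 + 469)/(-599/15) = 485*(-15/599) = -7275/599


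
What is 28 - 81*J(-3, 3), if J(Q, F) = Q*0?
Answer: 28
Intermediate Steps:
J(Q, F) = 0
28 - 81*J(-3, 3) = 28 - 81*0 = 28 + 0 = 28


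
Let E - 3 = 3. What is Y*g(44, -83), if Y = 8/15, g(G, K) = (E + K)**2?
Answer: 47432/15 ≈ 3162.1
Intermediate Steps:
E = 6 (E = 3 + 3 = 6)
g(G, K) = (6 + K)**2
Y = 8/15 (Y = 8*(1/15) = 8/15 ≈ 0.53333)
Y*g(44, -83) = 8*(6 - 83)**2/15 = (8/15)*(-77)**2 = (8/15)*5929 = 47432/15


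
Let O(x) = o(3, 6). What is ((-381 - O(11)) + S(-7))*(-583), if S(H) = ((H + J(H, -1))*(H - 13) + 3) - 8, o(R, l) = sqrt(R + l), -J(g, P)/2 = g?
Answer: 308407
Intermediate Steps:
J(g, P) = -2*g
O(x) = 3 (O(x) = sqrt(3 + 6) = sqrt(9) = 3)
S(H) = -5 - H*(-13 + H) (S(H) = ((H - 2*H)*(H - 13) + 3) - 8 = ((-H)*(-13 + H) + 3) - 8 = (-H*(-13 + H) + 3) - 8 = (3 - H*(-13 + H)) - 8 = -5 - H*(-13 + H))
((-381 - O(11)) + S(-7))*(-583) = ((-381 - 1*3) + (-5 - 1*(-7)**2 + 13*(-7)))*(-583) = ((-381 - 3) + (-5 - 1*49 - 91))*(-583) = (-384 + (-5 - 49 - 91))*(-583) = (-384 - 145)*(-583) = -529*(-583) = 308407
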